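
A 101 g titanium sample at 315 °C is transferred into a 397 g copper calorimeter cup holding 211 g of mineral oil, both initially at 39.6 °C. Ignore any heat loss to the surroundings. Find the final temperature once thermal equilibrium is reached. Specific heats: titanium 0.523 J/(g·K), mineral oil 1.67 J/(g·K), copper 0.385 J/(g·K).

T_f = Σ m_i c_i T_i / Σ m_i c_i:
T_f = (52.82*315 + 352.37*39.6 + 152.84*39.6) / (52.82 + 352.37 + 152.84)
    = 36646 / 558.04 ≈ 65.67 °C

T_f ≈ 65.7 °C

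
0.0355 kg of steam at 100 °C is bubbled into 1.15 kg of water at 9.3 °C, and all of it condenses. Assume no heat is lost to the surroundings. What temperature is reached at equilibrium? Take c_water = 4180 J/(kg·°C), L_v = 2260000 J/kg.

Net heat exchanged in the isolated system is zero:
steam→water at 100 °C releases m L_v = 0.0355×2260000 = 80230
  condensed water 100 °C→T: 148.39(T − 100)
  original water: 4807(T − 9.3)
4955.4 T = 80230 + 14839 + 44705 = 139774
T ≈ 28.21 °C (< 100 °C, so full condensation is consistent).

T_f ≈ 28.2 °C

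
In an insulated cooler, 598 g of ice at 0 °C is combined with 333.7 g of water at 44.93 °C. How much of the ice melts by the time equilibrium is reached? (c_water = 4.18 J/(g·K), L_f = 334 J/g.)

m_melted ≈ 188 g

Water can give up m c ΔT = 333.7×4.18×44.93 = 62671 J before reaching 0 °C.
Fully melting the ice requires m_ice L_f = 598×334 = 199732 J.
That's not enough to melt it all — equilibrium is at 0 °C with ice remaining.
Mass melted = 62671/334 ≈ 187.6 g.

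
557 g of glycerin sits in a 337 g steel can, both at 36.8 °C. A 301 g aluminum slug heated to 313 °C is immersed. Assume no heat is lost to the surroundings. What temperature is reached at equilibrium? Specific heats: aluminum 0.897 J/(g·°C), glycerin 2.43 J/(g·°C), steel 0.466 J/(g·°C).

T_f is the heat-capacity-weighted average of the initial temperatures:
T_f = (270×313 + 1353.5×36.8 + 157.04×36.8) / (270 + 1353.5 + 157.04)
    = 140097 / 1780.5 ≈ 78.68 °C

T_f ≈ 78.7 °C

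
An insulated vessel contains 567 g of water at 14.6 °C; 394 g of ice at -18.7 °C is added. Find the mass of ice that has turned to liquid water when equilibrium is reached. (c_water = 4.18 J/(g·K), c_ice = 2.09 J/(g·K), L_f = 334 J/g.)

m_melted ≈ 57.5 g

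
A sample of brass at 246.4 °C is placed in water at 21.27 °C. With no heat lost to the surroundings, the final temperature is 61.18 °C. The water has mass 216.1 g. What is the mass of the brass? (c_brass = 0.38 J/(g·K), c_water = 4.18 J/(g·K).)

m ≈ 512 g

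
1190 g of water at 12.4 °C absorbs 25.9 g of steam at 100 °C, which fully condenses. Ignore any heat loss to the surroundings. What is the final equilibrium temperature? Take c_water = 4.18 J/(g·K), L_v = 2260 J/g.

T_f ≈ 25.8 °C

Energy conservation, ΣQ = 0:
condense steam: −25.9×2260 = −58534; condensed water 100 °C→T: 108.26(T − 100); water warms: 1190×4.18×(T − 12.4) = 4974.2(T − 12.4)
5082.5 T = 58534 + 10826 + 61680 = 131040
T ≈ 25.78 °C (< 100 °C, so full condensation is consistent).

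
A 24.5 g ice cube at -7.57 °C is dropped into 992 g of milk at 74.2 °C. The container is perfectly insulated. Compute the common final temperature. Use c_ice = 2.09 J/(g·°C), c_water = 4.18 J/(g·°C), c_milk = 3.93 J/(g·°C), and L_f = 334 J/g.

T_f ≈ 70.2 °C

Net heat exchanged in the isolated system is zero:
ice -7.57→0 °C: 24.5·2.09·7.57 = 387.62
  melt ice: 24.5·334 = 8183
  meltwater 0→T: 24.5·4.18·T = 102.41 T
  milk cools: 992·3.93·(T − 74.2) = 3898.6(T − 74.2)
4001 T = 289273 − 8570.6 = 280703
T ≈ 70.16 °C — above 0 °C, consistent with complete melting.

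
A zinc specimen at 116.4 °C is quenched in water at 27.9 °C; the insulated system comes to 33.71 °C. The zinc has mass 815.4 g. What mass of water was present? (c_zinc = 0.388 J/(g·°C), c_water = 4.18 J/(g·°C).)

m ≈ 1080 g

Heat lost by the zinc = heat gained by the water:
815.4·0.388·(116.4 − 33.71) = m·4.18·(33.71 − 27.9)
24.29 m = 26161  ⇒  m ≈ 1077 g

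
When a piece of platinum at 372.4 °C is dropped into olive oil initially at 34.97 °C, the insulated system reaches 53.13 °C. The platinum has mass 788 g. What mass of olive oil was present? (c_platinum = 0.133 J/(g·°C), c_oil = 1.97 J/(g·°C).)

Heat lost by the platinum = heat gained by the oil:
788×0.133×(372.4 − 53.13) = m×1.97×(53.13 − 34.97)
35.78 m = 33461  ⇒  m ≈ 935.3 g

m ≈ 935 g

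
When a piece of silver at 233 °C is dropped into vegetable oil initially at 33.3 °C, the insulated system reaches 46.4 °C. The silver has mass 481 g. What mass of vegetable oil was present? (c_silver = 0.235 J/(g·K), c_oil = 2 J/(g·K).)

m ≈ 805 g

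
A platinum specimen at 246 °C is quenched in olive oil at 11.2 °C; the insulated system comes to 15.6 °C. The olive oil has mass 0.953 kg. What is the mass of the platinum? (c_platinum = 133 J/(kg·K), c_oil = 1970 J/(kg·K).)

Net heat exchanged in the isolated system is zero:
m×133×(15.6 − 246) + 0.953×1970×(15.6 − 11.2) = 0
-30643 m = -8260.6
m = -8260.6/-30643 ≈ 0.2696 kg

m ≈ 0.27 kg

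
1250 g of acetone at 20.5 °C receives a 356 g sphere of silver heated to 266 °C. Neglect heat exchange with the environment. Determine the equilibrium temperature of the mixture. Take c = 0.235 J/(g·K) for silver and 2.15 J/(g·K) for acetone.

T_f ≈ 27.9 °C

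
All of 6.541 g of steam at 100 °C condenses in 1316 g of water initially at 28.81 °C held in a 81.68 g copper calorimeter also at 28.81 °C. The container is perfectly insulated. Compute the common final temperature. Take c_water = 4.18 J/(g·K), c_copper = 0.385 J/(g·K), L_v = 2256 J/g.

T_f ≈ 31.8 °C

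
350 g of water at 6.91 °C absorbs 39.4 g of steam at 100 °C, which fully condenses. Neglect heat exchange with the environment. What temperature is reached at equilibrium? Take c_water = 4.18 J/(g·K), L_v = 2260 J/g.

Setting the total heat transfer to zero:
latent heat released on condensation: 39.4×2260 = 89044
  condensate cools 100→T: 39.4×4.18×(T − 100) = 164.69(T − 100)
  water warms: 350×4.18×(T − 6.91) = 1463(T − 6.91)
1627.7 T = 89044 + 16469 + 10109 = 115623
T ≈ 71.03 °C (< 100 °C, so full condensation is consistent).

T_f ≈ 71.0 °C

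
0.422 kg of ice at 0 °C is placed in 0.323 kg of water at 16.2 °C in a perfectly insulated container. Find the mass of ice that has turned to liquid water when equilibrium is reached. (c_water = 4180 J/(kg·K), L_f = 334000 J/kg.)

m_melted ≈ 0.0655 kg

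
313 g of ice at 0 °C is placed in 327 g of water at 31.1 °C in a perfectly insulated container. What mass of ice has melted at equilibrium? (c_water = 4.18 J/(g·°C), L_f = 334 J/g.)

m_melted ≈ 127 g

Water can give up m c ΔT = 327×4.18×31.1 = 42509 J before reaching 0 °C.
To melt every bit of ice: 313×334 = 104542 J.
Since 42509 < 104542 J, not all the ice melts; equilibrium is at 0 °C.
m_melted×334 = 42509  ⇒  m_melted ≈ 127.3 g.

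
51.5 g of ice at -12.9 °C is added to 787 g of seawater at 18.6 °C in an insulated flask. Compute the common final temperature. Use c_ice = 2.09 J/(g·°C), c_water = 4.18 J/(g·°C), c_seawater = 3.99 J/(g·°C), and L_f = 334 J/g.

Energy balance with sensible and latent terms:
warm ice to 0 °C: 51.5×2.09×(0 − (-12.9)) = 1388.5
  latent heat to melt: 51.5×334 = 17201
  meltwater 0→T: 51.5×4.18×T = 215.27 T
  seawater cools: 787×3.99×(T − 18.6) = 3140.1(T − 18.6)
3355.4 T = 58406 − 18589 = 39817
T ≈ 11.87 °C (positive, so assuming full melt was valid).

T_f ≈ 11.9 °C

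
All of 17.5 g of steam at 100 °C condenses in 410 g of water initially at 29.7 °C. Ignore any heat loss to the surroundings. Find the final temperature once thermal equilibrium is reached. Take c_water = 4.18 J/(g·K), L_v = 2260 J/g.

T_f ≈ 54.7 °C

Sum of m c ΔT and latent-heat terms is zero:
steam→water at 100 °C releases m L_v = 17.5×2260 = 39550
  condensed water 100 °C→T: 73.15(T − 100)
  water warms: 410×4.18×(T − 29.7) = 1713.8(T − 29.7)
1787 T = 39550 + 7315 + 50900 = 97765
T ≈ 54.71 °C — below 100 °C, confirming all the steam condensed.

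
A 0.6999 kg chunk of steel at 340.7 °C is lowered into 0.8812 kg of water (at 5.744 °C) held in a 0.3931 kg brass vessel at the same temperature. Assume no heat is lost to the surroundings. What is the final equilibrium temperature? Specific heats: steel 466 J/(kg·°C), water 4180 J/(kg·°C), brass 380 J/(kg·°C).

Taking heat into each body as positive, Σ m c ΔT = 0:
0.6999×466×(T − 340.7) + 0.8812×4180×(T − 5.744) + 0.3931×380×(T − 5.744) = 0
(326.15 + 3683.4 + 149.38) T = 326.15×340.7 + 3683.4×5.744 + 149.38×5.744
T = 133136 / 4158.9 = 32 °C

T_f ≈ 32.0 °C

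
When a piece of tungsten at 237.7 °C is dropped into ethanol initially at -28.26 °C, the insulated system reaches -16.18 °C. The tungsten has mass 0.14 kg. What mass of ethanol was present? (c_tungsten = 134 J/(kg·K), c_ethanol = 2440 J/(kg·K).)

|Q_tungsten| = |Q_ethanol|:
0.14×134×(237.7 − -16.18) = m×2440×(-16.18 − (-28.26))
29475 m = 4762.8  ⇒  m ≈ 0.1616 kg

m ≈ 0.162 kg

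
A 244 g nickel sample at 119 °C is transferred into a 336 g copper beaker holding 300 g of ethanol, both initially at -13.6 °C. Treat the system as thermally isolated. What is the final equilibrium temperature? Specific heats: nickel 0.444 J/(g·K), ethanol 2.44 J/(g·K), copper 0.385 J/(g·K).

Setting the total heat transfer to zero:
244·0.444·(T − 119) + 300·2.44·(T − (-13.6)) + 336·0.385·(T − (-13.6)) = 0
(108.34 + 732 + 129.36) T = 108.34·119 + 732·(-13.6) + 129.36·(-13.6)
T = 1177.5/969.7 ≈ 1.21 °C

T_f ≈ 1.2 °C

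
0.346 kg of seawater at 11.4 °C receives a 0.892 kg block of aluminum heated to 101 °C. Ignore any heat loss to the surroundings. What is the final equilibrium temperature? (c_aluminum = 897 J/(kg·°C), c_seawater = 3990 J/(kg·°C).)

T_f = Σ m_i c_i T_i / Σ m_i c_i:
T_f = (800.12×101 + 1380.5×11.4) / (800.12 + 1380.5)
    = 96551 / 2180.7 ≈ 44.28 °C

T_f ≈ 44.3 °C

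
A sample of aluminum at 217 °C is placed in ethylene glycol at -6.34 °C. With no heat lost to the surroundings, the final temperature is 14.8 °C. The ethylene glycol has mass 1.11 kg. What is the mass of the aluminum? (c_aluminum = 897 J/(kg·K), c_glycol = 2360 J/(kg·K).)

Net heat exchanged in the isolated system is zero:
m·897·(14.8 − 217) + 1.11·2360·(14.8 − (-6.34)) = 0
-181373 m = -55378
m = -55378/-181373 ≈ 0.3053 kg

m ≈ 0.305 kg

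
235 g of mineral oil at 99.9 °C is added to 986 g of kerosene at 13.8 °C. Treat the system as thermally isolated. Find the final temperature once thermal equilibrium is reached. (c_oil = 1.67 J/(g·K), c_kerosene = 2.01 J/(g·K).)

T_f ≈ 28.0 °C

T_f is the heat-capacity-weighted average of the initial temperatures:
T_f = (392.45×99.9 + 1981.9×13.8) / (392.45 + 1981.9)
    = 66555 / 2374.3 ≈ 28.03 °C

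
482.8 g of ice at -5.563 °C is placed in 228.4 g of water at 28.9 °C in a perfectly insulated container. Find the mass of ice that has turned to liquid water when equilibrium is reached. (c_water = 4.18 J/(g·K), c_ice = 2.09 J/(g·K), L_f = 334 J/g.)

Cooling the water to 0 °C releases 228.4×4.18×28.9 = 27591 J.
Warming the ice to 0 °C takes 482.8×2.09×5.563 = 5613.4 J, leaving 21978 J for melting.
Melting all 482.8 g of ice would need 482.8×334 = 161255 J.
21978 J < 161255 J, so only part of the ice melts and the system sits at 0 °C.
Mass melted = 21978/334 ≈ 65.8 g.

m_melted ≈ 65.8 g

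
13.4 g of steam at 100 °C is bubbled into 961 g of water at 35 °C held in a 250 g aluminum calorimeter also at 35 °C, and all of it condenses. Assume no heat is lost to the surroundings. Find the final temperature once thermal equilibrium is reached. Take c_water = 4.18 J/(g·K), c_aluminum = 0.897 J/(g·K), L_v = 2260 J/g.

T_f ≈ 42.9 °C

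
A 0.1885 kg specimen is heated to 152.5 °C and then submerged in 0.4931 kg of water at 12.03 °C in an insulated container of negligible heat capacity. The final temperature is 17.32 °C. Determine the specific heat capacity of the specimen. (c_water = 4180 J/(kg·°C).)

m_s c (T_s − T_f) = m_water c_water (T_f − T_0):
0.1885×c×(152.5 − 17.32) = 0.4931×4180×(17.32 − 12.03)
25.48 c = 10904  ⇒  c ≈ 427.9 J/(kg·°C)

c ≈ 428 J/(kg·°C)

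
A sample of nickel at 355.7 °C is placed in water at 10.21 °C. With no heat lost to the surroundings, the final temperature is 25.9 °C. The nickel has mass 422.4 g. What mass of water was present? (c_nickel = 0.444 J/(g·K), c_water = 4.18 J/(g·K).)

Energy conservation, ΣQ = 0:
422.4·0.444·(25.9 − 355.7) + m·4.18·(25.9 − 10.21) = 0
65.58 m = 61853
m = 61853/65.58 ≈ 943.1 g

m ≈ 943 g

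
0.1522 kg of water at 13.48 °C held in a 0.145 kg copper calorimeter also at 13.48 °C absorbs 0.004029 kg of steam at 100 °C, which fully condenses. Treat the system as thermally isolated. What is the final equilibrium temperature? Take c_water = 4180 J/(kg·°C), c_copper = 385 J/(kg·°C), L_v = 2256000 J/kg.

Energy conservation, ΣQ = 0:
latent heat released on condensation: 0.004029×2256000 = 9089.4; condensate cools 100→T: 0.004029×4180×(T − 100) = 16.84(T − 100); water warms: 0.1522×4180×(T − 13.48) = 636.2(T − 13.48); copper cup: 0.145×385×(T − 13.48) = 55.82(T − 13.48)
708.86 T = 9089.4 + 1684.1 + 9328.4 = 20102
T ≈ 28.36 °C, under the boiling point, so the assumption holds.

T_f ≈ 28.4 °C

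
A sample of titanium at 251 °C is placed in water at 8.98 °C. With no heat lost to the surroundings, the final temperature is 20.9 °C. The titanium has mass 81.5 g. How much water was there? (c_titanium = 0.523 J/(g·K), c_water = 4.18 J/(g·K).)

m ≈ 197 g

|Q_titanium| = |Q_water|:
81.5×0.523×(251 − 20.9) = m×4.18×(20.9 − 8.98)
49.83 m = 9807.9  ⇒  m ≈ 196.8 g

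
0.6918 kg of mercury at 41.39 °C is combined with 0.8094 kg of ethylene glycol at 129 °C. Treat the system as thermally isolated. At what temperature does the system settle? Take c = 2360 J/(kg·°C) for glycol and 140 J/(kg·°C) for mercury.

Heat gained plus heat lost sum to zero:
0.8094×2360×(T − 129) + 0.6918×140×(T − 41.39) = 0
2007 T = 250422
T ≈ 124.77 °C

T_f ≈ 124.8 °C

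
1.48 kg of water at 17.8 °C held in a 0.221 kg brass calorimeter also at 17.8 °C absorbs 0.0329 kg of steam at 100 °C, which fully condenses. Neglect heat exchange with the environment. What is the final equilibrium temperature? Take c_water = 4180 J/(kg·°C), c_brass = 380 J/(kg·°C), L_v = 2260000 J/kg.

Net heat exchanged in the isolated system is zero:
latent heat released on condensation: 0.0329×2260000 = 74354
  condensate cools 100→T: 0.0329×4180×(T − 100) = 137.52(T − 100)
  original water: 6186.4(T − 17.8)
  cup: 83.98(T − 17.8)
6407.9 T = 74354 + 13752 + 111613 = 199719
T ≈ 31.17 °C, under the boiling point, so the assumption holds.

T_f ≈ 31.2 °C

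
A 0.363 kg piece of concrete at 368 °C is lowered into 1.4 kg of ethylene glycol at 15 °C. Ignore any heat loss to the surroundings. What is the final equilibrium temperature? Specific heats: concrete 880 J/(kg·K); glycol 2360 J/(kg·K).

With ΣQ=0 the equilibrium temperature is the m·c-weighted mean:
T_f = (319.44·368 + 3304·15) / (319.44 + 3304)
    = 167114 / 3623.4 ≈ 46.12 °C

T_f ≈ 46.1 °C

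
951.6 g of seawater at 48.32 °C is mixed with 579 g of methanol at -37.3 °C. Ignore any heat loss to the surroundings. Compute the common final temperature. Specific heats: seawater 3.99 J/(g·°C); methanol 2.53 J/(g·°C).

T_f ≈ 24.5 °C

Heat gained plus heat lost sum to zero:
951.6×3.99×(T − 48.32) + 579×2.53×(T − (-37.3)) = 0
3796.9(T − 48.32) + 1464.9(T − (-37.3)) = 0
(3796.9 + 1464.9) T = 3796.9×48.32 + 1464.9×(-37.3)
T ≈ 24.48 °C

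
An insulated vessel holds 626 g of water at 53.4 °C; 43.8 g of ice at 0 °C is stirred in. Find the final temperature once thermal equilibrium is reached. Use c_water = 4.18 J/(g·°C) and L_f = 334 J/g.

Sum of m c ΔT and latent-heat terms is zero:
fusion: m_ice L_f = 43.8·334 = 14629; warm the meltwater: 183.08 T; water cools: 626·4.18·(T − 53.4) = 2616.7(T − 53.4)
2799.8 T = 139731 − 14629 = 125102
T ≈ 44.68 °C — above 0 °C, consistent with complete melting.

T_f ≈ 44.7 °C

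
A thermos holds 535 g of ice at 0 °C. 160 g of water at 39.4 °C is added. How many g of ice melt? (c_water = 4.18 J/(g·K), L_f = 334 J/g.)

m_melted ≈ 78.9 g

Cooling the water to 0 °C releases 160×4.18×39.4 = 26351 J.
Fully melting the ice requires m_ice L_f = 535×334 = 178690 J.
26351 J < 178690 J, so only part of the ice melts and the system sits at 0 °C.
m_melt = 26351 / L_f = 78.89 g.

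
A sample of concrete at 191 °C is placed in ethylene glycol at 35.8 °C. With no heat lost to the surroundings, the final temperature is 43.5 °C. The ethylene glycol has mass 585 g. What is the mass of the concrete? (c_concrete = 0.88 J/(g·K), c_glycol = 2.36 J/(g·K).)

m ≈ 81.9 g

Net heat exchanged in the isolated system is zero:
m×0.88×(43.5 − 191) + 585×2.36×(43.5 − 35.8) = 0
-129.8 m = -10631
m = -10631/-129.8 ≈ 81.9 g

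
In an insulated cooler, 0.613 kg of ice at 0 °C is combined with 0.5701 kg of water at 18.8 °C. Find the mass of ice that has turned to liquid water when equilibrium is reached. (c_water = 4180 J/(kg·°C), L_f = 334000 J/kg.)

m_melted ≈ 0.134 kg

Heat available from the water dropping to 0 °C: 0.5701×4180×18.8 = 44801 J.
To melt every bit of ice: 0.613×334000 = 204742 J.
Since 44801 < 204742 J, not all the ice melts; equilibrium is at 0 °C.
m_melted×334000 = 44801  ⇒  m_melted ≈ 0.1341 kg.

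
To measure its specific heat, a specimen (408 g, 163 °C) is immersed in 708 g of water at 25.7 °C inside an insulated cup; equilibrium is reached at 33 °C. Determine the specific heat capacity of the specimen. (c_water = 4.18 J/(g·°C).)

c ≈ 0.407 J/(g·°C)

Taking heat into each body as positive, Σ m c ΔT = 0:
408×c×(33 − 163) + 708×4.18×(33 − 25.7) = 0
-53040 c = -21604
c = -21604/-53040 ≈ 0.4073 J/(g·°C)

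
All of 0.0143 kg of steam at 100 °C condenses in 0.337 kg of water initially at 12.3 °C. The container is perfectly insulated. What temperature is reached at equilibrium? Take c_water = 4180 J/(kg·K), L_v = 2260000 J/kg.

T_f ≈ 37.9 °C

Conservation of energy gives ΣQ = 0:
latent heat released on condensation: 0.0143×2260000 = 32318; condensate cools 100→T: 0.0143×4180×(T − 100) = 59.77(T − 100); original water: 1408.7(T − 12.3)
1468.4 T = 32318 + 5977.4 + 17327 = 55622
T ≈ 37.88 °C, under the boiling point, so the assumption holds.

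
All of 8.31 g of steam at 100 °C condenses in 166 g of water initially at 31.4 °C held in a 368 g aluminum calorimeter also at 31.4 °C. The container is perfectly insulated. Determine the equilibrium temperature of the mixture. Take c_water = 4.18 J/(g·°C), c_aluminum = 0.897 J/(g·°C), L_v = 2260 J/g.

T_f ≈ 51.4 °C

Let T be the final temperature. ΣQ_i = 0:
steam→water at 100 °C releases m L_v = 8.31·2260 = 18781
  condensed water 100 °C→T: 34.74(T − 100)
  water warms: 166·4.18·(T − 31.4) = 693.88(T − 31.4)
  aluminum cup: 368·0.897·(T − 31.4) = 330.1(T − 31.4)
1058.7 T = 18781 + 3473.6 + 32153 = 54407
T ≈ 51.39 °C — below 100 °C, confirming all the steam condensed.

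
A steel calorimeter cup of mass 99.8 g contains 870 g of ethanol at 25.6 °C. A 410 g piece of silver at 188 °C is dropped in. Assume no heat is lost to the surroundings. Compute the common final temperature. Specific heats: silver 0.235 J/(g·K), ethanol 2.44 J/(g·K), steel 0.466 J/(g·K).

T_f ≈ 32.5 °C

T_f is the heat-capacity-weighted average of the initial temperatures:
T_f = (96.35×188 + 2122.8×25.6 + 46.51×25.6) / (96.35 + 2122.8 + 46.51)
    = 73648 / 2265.7 ≈ 32.51 °C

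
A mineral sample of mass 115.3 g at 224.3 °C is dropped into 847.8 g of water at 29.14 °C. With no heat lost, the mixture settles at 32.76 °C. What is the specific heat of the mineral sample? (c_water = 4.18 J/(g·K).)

Energy conservation, ΣQ = 0:
115.3·c·(32.76 − 224.3) + 847.8·4.18·(32.76 − 29.14) = 0
-22085 c = -12829
c = -12829/-22085 ≈ 0.5809 J/(g·K)

c ≈ 0.581 J/(g·K)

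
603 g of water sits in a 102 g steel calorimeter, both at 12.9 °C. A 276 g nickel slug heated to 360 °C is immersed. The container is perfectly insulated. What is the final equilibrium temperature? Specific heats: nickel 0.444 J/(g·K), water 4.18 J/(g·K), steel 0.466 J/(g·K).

With ΣQ=0 the equilibrium temperature is the m·c-weighted mean:
T_f = (122.54×360 + 2520.5×12.9 + 47.53×12.9) / (122.54 + 2520.5 + 47.53)
    = 77244 / 2690.6 ≈ 28.71 °C

T_f ≈ 28.7 °C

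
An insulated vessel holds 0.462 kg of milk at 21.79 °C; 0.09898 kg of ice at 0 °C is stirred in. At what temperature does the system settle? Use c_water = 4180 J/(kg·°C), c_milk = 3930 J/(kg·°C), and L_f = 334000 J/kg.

T_f ≈ 2.9 °C

Sum of m c ΔT and latent-heat terms is zero:
melt ice: 0.09898·334000 = 33059
  meltwater 0→T: 0.09898·4180·T = 413.74 T
  milk: 1815.7(T − 21.79)
2229.4 T = 39563 − 33059 = 6503.9
T ≈ 2.92 °C — above 0 °C, consistent with complete melting.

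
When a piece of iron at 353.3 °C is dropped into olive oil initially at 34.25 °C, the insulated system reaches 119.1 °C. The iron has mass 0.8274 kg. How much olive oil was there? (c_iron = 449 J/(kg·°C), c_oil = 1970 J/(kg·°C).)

m ≈ 0.521 kg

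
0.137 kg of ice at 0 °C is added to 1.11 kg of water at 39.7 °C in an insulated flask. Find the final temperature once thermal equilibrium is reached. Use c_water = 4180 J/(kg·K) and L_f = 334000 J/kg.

Conservation of energy gives ΣQ = 0:
latent heat to melt: 0.137·334000 = 45758; warm the meltwater: 572.66 T; water: 4639.8(T − 39.7)
5212.5 T = 184200 − 45758 = 138442
T ≈ 26.56 °C (positive, so assuming full melt was valid).

T_f ≈ 26.6 °C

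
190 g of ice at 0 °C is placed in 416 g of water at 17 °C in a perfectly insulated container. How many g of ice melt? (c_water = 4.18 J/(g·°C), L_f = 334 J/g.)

Heat available from the water dropping to 0 °C: 416×4.18×17 = 29561 J.
To melt every bit of ice: 190×334 = 63460 J.
That's not enough to melt it all — equilibrium is at 0 °C with ice remaining.
m_melted×334 = 29561  ⇒  m_melted ≈ 88.51 g.

m_melted ≈ 88.5 g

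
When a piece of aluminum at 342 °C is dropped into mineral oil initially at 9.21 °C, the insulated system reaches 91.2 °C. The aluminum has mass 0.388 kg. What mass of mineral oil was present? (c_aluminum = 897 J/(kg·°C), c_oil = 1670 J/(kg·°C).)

Let T be the final temperature. ΣQ_i = 0:
0.388×897×(91.2 − 342) + m×1670×(91.2 − 9.21) = 0
136923 m = 87287
m = 87287/136923 ≈ 0.6375 kg

m ≈ 0.637 kg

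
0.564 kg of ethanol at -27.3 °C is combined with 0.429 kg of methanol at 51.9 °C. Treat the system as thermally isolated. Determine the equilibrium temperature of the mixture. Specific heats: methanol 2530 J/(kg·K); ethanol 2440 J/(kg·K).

T_f is the heat-capacity-weighted average of the initial temperatures:
T_f = (1085.4*51.9 + 1376.2*(-27.3)) / (1085.4 + 1376.2)
    = 18762 / 2461.5 ≈ 7.62 °C

T_f ≈ 7.6 °C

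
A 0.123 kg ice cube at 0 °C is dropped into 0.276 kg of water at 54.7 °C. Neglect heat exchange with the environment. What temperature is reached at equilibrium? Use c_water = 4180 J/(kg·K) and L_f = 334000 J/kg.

Energy balance with sensible and latent terms:
melt ice: 0.123·334000 = 41082; warm the meltwater: 514.14 T; water cools: 0.276·4180·(T − 54.7) = 1153.7(T − 54.7)
1667.8 T = 63106 − 41082 = 22024
T ≈ 13.21 °C — above 0 °C, consistent with complete melting.

T_f ≈ 13.2 °C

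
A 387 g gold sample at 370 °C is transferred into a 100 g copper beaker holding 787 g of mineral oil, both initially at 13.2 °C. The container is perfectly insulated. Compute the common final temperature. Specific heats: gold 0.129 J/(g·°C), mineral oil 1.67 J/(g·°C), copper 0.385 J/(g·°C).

Setting the total heat transfer to zero:
387*0.129*(T − 370) + 787*1.67*(T − 13.2) + 100*0.385*(T − 13.2) = 0
(49.92 + 1314.3 + 38.5) T = 49.92*370 + 1314.3*13.2 + 38.5*13.2
T = 36328/1402.7 ≈ 25.90 °C

T_f ≈ 25.9 °C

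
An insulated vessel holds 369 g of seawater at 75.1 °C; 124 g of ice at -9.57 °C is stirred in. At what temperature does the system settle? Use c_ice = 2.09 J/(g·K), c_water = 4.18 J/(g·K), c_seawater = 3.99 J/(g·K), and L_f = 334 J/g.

T_f ≈ 33.5 °C

Heat gained plus heat lost sum to zero:
ice -9.57→0 °C: 124·2.09·9.57 = 2480.2; melt ice: 124·334 = 41416; meltwater 0→T: 124·4.18·T = 518.32 T; seawater: 1472.3(T − 75.1)
1990.6 T = 110570 − 43896 = 66674
T ≈ 33.49 °C — above 0 °C, consistent with complete melting.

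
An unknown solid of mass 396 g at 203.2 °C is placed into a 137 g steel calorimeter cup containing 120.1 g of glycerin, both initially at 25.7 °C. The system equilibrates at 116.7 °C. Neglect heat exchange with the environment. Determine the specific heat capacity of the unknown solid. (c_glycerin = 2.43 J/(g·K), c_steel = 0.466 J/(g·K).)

Energy conservation, ΣQ = 0:
396·c·(116.7 − 203.2) + 120.1·2.43·(116.7 − 25.7) + 137·0.466·(116.7 − 25.7) = 0
-34254 c = -32367
c = -32367/-34254 ≈ 0.9449 J/(g·K)

c ≈ 0.945 J/(g·K)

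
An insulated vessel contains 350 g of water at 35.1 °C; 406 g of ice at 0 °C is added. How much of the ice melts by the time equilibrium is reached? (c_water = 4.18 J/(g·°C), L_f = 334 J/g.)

m_melted ≈ 154 g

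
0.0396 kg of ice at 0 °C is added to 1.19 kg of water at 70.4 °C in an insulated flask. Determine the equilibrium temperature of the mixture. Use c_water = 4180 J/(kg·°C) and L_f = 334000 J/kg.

Heat gained plus heat lost sum to zero:
melt ice: 0.0396×334000 = 13226
  warm the meltwater: 165.53 T
  water cools: 1.19×4180×(T − 70.4) = 4974.2(T − 70.4)
5139.7 T = 350184 − 13226 = 336957
T ≈ 65.56 °C. Since T > 0 °C, the all-ice-melts assumption holds.

T_f ≈ 65.6 °C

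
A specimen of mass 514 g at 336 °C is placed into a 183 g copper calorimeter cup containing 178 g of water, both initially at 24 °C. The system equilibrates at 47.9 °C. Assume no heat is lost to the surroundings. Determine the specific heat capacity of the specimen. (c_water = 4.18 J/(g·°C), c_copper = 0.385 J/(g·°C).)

c ≈ 0.131 J/(g·°C)

Energy conservation, ΣQ = 0:
514·c·(47.9 − 336) + 178·4.18·(47.9 − 24) + 183·0.385·(47.9 − 24) = 0
-148083 c = -19466
c = -19466/-148083 ≈ 0.1315 J/(g·°C)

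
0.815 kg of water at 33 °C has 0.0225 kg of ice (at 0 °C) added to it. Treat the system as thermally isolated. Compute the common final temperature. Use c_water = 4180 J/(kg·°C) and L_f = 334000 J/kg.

Setting the total heat transfer to zero:
latent heat to melt: 0.0225·334000 = 7515; warm the meltwater: 94.05 T; water cools: 0.815·4180·(T − 33) = 3406.7(T − 33)
3500.8 T = 112421 − 7515 = 104906
T ≈ 29.97 °C — above 0 °C, consistent with complete melting.

T_f ≈ 30.0 °C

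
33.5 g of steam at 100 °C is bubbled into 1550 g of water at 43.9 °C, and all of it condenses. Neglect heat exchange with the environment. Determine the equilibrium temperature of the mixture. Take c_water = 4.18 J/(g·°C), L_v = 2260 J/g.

T_f ≈ 56.5 °C

Setting the total heat transfer to zero:
condense steam: −33.5·2260 = −75710; condensate cools 100→T: 33.5·4.18·(T − 100) = 140.03(T − 100); water warms: 1550·4.18·(T − 43.9) = 6479(T − 43.9)
6619 T = 75710 + 14003 + 284428 = 374141
T ≈ 56.53 °C — below 100 °C, confirming all the steam condensed.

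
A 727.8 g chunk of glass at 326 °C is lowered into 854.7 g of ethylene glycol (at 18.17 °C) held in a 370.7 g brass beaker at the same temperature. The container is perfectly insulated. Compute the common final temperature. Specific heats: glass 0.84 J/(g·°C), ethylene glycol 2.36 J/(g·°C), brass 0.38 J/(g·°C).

T_f ≈ 86.1 °C

Heat gained plus heat lost sum to zero:
727.8·0.84·(T − 326) + 854.7·2.36·(T − 18.17) + 370.7·0.38·(T − 18.17) = 0
611.35(T − 326) + 2017.1(T − 18.17) + 140.87(T − 18.17) = 0
2769.3 T = 238511
T = 238511/2769.3 ≈ 86.13 °C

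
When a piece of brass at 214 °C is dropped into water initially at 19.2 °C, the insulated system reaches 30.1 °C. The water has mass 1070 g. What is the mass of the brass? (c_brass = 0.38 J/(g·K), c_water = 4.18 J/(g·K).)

m ≈ 698 g

Conservation of energy gives ΣQ = 0:
m×0.38×(30.1 − 214) + 1070×4.18×(30.1 − 19.2) = 0
-69.88 m = -48751
m = -48751/-69.88 ≈ 697.6 g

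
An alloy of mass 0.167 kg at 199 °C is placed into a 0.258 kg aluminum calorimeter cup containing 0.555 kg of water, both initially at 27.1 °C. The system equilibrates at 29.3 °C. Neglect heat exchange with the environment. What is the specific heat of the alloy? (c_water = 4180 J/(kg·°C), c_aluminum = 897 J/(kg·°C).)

c ≈ 198 J/(kg·°C)

Energy conservation, ΣQ = 0:
0.167·c·(29.3 − 199) + 0.555·4180·(29.3 − 27.1) + 0.258·897·(29.3 − 27.1) = 0
-28.34 c = -5612.9
c = -5612.9/-28.34 ≈ 198.1 J/(kg·°C)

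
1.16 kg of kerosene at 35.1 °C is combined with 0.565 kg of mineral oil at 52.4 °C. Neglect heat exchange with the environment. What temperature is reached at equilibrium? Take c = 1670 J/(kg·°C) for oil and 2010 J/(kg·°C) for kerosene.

T_f ≈ 40.1 °C

Heat lost by the oil equals heat gained by the kerosene:
0.565×1670×(52.4 − T) = 1.16×2010×(T − 35.1)
943.55(52.4 − T) = 2331.6(T − 35.1)
3275.1 T = 131281  ⇒  T ≈ 40.08 °C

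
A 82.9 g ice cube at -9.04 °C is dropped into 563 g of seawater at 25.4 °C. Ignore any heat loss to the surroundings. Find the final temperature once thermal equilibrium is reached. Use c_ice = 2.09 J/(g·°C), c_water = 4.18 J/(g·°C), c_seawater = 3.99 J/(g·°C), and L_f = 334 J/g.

Net heat exchanged in the isolated system is zero:
ice -9.04→0 °C: 82.9·2.09·9.04 = 1566.3
  melt ice: 82.9·334 = 27689
  warm the meltwater: 346.52 T
  seawater: 2246.4(T − 25.4)
2592.9 T = 57058 − 29255 = 27803
T ≈ 10.72 °C (positive, so assuming full melt was valid).

T_f ≈ 10.7 °C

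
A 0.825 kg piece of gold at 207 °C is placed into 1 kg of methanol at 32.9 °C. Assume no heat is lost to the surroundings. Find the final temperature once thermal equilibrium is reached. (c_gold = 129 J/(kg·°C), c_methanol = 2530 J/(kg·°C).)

Heat lost by the gold equals heat gained by the methanol:
0.825·129·(207 − T) = 1·2530·(T − 32.9)
106.42(207 − T) = 2530(T − 32.9)
2636.4 T = 105267  ⇒  T ≈ 39.93 °C

T_f ≈ 39.9 °C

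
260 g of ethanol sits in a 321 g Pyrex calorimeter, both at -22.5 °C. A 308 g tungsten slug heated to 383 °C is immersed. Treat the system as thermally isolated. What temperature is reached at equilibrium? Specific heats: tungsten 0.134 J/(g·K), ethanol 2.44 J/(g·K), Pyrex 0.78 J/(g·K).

T_f = Σ m_i c_i T_i / Σ m_i c_i:
T_f = (41.27×383 + 634.4×(-22.5) + 250.38×(-22.5)) / (41.27 + 634.4 + 250.38)
    = -4100.4 / 926.05 ≈ -4.43 °C

T_f ≈ -4.4 °C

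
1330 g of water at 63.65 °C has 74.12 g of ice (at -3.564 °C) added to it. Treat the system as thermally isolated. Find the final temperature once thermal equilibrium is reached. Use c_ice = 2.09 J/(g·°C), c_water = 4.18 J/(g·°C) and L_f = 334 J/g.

T_f ≈ 56.0 °C

Energy balance with sensible and latent terms:
warm ice to 0 °C: 74.12·2.09·(0 − (-3.564)) = 552.1
  fusion: m_ice L_f = 74.12·334 = 24756
  meltwater 0→T: 74.12·4.18·T = 309.82 T
  water cools: 1330·4.18·(T − 63.65) = 5559.4(T − 63.65)
5869.2 T = 353856 − 25308 = 328548
T ≈ 55.98 °C (positive, so assuming full melt was valid).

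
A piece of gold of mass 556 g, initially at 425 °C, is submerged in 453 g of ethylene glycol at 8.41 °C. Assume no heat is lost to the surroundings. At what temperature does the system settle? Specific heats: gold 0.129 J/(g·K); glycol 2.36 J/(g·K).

T_f ≈ 34.6 °C

Setting the total heat transfer to zero:
556*0.129*(T − 425) + 453*2.36*(T − 8.41) = 0
1140.8 T = 39474
T = 39474/1140.8 ≈ 34.60 °C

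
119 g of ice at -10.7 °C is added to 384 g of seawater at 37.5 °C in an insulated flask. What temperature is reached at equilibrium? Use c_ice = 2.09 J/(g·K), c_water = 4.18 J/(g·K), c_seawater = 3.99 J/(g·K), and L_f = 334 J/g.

T_f ≈ 7.4 °C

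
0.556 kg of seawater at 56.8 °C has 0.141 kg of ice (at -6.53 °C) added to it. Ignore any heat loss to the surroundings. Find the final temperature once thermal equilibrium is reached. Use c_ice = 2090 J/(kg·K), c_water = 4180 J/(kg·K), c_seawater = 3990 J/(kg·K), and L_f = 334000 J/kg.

Heat gained plus heat lost sum to zero:
warm ice to 0 °C: 0.141·2090·(0 − (-6.53)) = 1924.3
  melt ice: 0.141·334000 = 47094
  meltwater 0→T: 0.141·4180·T = 589.38 T
  seawater cools: 0.556·3990·(T − 56.8) = 2218.4(T − 56.8)
2807.8 T = 126007 − 49018 = 76989
T ≈ 27.42 °C. Since T > 0 °C, the all-ice-melts assumption holds.

T_f ≈ 27.4 °C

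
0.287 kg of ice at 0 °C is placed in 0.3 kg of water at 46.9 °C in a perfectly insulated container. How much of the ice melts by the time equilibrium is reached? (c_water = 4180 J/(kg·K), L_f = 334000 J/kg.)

Heat available from the water dropping to 0 °C: 0.3×4180×46.9 = 58813 J.
To melt every bit of ice: 0.287×334000 = 95858 J.
That's not enough to melt it all — equilibrium is at 0 °C with ice remaining.
m_melted×334000 = 58813  ⇒  m_melted ≈ 0.1761 kg.

m_melted ≈ 0.176 kg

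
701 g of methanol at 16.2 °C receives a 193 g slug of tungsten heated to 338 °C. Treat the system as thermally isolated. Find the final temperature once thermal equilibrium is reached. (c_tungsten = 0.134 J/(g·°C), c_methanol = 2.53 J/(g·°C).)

Let T be the final temperature. ΣQ_i = 0:
193*0.134*(T − 338) + 701*2.53*(T − 16.2) = 0
1799.4 T = 37473
T ≈ 20.83 °C

T_f ≈ 20.8 °C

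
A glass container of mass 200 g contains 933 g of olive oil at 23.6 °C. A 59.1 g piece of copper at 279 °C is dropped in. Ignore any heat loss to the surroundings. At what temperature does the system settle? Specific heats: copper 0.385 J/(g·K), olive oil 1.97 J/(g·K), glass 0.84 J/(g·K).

With ΣQ=0 the equilibrium temperature is the m·c-weighted mean:
T_f = (22.75×279 + 1838×23.6 + 168×23.6) / (22.75 + 1838 + 168)
    = 53690 / 2028.8 ≈ 26.46 °C

T_f ≈ 26.5 °C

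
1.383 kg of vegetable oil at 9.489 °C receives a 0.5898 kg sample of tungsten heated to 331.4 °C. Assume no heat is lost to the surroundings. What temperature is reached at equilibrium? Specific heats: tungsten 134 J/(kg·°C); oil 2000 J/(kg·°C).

|Q_tungsten| = |Q_oil|:
0.5898·134·(331.4 − T) = 1.383·2000·(T − 9.489)
79.03(331.4 − T) = 2766(T − 9.489)
2845 T = 52438  ⇒  T ≈ 18.43 °C

T_f ≈ 18.4 °C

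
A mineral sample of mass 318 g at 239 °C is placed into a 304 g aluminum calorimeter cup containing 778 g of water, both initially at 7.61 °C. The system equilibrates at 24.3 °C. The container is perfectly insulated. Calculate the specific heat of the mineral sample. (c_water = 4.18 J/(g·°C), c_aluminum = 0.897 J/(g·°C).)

Conservation of energy gives ΣQ = 0:
318·c·(24.3 − 239) + 778·4.18·(24.3 − 7.61) + 304·0.897·(24.3 − 7.61) = 0
-68275 c = -58828
c = -58828/-68275 ≈ 0.8616 J/(g·°C)

c ≈ 0.862 J/(g·°C)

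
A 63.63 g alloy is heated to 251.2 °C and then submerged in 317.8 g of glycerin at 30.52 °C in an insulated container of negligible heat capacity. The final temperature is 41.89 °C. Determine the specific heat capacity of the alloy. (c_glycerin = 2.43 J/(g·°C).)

c ≈ 0.659 J/(g·°C)

Energy conservation, ΣQ = 0:
63.63·c·(41.89 − 251.2) + 317.8·2.43·(41.89 − 30.52) = 0
-13318 c = -8780.5
c = -8780.5/-13318 ≈ 0.6593 J/(g·°C)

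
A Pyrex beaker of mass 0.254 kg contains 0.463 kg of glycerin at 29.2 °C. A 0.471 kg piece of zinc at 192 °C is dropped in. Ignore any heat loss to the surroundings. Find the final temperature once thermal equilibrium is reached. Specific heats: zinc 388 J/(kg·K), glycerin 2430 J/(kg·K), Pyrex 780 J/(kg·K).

Setting the total heat transfer to zero:
0.471·388·(T − 192) + 0.463·2430·(T − 29.2) + 0.254·780·(T − 29.2) = 0
(182.75 + 1125.1 + 198.12) T = 182.75·192 + 1125.1·29.2 + 198.12·29.2
T ≈ 48.96 °C

T_f ≈ 49.0 °C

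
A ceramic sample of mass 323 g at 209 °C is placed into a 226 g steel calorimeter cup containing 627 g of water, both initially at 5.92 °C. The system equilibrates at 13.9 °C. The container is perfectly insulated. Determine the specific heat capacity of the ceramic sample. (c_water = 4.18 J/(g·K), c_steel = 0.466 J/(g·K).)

c ≈ 0.345 J/(g·K)

Taking heat into each body as positive, Σ m c ΔT = 0:
323·c·(13.9 − 209) + 627·4.18·(13.9 − 5.92) + 226·0.466·(13.9 − 5.92) = 0
-63017 c = -21755
c = -21755/-63017 ≈ 0.3452 J/(g·K)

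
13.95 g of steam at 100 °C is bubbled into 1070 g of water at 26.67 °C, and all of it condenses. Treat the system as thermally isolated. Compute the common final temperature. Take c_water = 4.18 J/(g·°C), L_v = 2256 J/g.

T_f ≈ 34.6 °C

Taking heat into each body as positive, Σ m c ΔT = 0:
steam→water at 100 °C releases m L_v = 13.95×2256 = 31471; condensed water 100 °C→T: 58.31(T − 100); original water: 4472.6(T − 26.67)
4530.9 T = 31471 + 5831.1 + 119284 = 156587
T ≈ 34.56 °C — below 100 °C, confirming all the steam condensed.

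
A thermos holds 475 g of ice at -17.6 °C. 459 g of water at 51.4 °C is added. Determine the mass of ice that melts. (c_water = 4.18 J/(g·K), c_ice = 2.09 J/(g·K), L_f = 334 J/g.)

Cooling the water to 0 °C releases 459·4.18·51.4 = 98617 J.
Of that, 475·2.09·17.6 = 17472 J goes to bring the ice to 0 °C, leaving 81145 J.
Fully melting the ice requires m_ice L_f = 475·334 = 158650 J.
That's not enough to melt it all — equilibrium is at 0 °C with ice remaining.
m_melt = 81145 / L_f = 242.9 g.

m_melted ≈ 243 g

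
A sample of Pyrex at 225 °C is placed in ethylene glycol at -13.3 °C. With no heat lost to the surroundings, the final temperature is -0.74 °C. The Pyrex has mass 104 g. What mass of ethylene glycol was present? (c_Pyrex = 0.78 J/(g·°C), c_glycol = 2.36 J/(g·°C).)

m ≈ 618 g

|Q_Pyrex| = |Q_glycol|:
104·0.78·(225 − -0.74) = m·2.36·(-0.74 − (-13.3))
29.64 m = 18312  ⇒  m ≈ 617.8 g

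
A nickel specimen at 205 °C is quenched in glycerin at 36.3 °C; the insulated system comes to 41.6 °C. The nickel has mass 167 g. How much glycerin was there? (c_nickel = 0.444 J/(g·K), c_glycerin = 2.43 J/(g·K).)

m ≈ 941 g

Conservation of energy gives ΣQ = 0:
167×0.444×(41.6 − 205) + m×2.43×(41.6 − 36.3) = 0
12.88 m = 12116
m = 12116/12.88 ≈ 940.7 g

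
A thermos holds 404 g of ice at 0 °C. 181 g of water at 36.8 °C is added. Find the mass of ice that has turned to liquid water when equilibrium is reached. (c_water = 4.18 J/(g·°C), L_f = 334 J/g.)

Cooling the water to 0 °C releases 181·4.18·36.8 = 27842 J.
Fully melting the ice requires m_ice L_f = 404·334 = 134936 J.
27842 J < 134936 J, so only part of the ice melts and the system sits at 0 °C.
m_melted·334 = 27842  ⇒  m_melted ≈ 83.36 g.

m_melted ≈ 83.4 g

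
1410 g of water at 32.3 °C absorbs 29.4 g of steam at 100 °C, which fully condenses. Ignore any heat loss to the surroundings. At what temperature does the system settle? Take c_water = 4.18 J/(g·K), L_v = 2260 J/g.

T_f ≈ 44.7 °C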